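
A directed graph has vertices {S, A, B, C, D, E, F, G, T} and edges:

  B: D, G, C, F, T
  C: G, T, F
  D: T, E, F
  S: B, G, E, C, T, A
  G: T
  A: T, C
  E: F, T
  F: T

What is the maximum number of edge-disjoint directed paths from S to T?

6

Assign every edge capacity 1; by Menger, the answer equals the max flow.
Path S→T (+1); total 1.
Path S→A→T (+1); total 2.
Path S→B→T (+1); total 3.
Path S→C→T (+1); total 4.
Path S→E→T (+1); total 5.
Path S→G→T (+1); total 6.
No residual S→T path; max flow = 6.
Certifying cut of size 6: {S→A, S→B, S→C, S→E, S→G, S→T}.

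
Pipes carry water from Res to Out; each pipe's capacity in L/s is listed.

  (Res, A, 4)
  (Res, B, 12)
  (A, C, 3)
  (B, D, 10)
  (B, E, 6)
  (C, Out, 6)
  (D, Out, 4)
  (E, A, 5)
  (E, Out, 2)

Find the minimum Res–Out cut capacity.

9

Augment Res→A→C→Out: bottleneck 3, flow now 3.
Augment Res→B→D→Out: bottleneck 4, flow now 7.
Augment Res→B→E→Out: bottleneck 2, flow now 9.
No augmenting path remains; maximum flow = 9.
By max-flow min-cut, the minimum cut capacity equals the max flow.
In the residual graph, reachable from Res: {Res, A, B, D, E}.
Min-cut edges: A→C (3), D→Out (4), E→Out (2); capacity 3 + 4 + 2 = 9.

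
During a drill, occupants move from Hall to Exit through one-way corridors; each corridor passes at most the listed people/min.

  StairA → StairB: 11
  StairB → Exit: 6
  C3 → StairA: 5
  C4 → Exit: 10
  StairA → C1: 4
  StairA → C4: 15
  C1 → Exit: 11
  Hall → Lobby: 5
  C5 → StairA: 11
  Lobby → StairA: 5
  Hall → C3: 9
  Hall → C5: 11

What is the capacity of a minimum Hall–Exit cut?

Augment Hall→C5→StairA→C1→Exit: bottleneck 4, flow now 4.
Augment Hall→C5→StairA→C4→Exit: bottleneck 7, flow now 11.
Augment Hall→C3→StairA→C4→Exit: bottleneck 3, flow now 14.
Augment Hall→C3→StairA→StairB→Exit: bottleneck 2, flow now 16.
Augment Hall→Lobby→StairA→StairB→Exit: bottleneck 4, flow now 20.
No augmenting path remains; maximum flow = 20.
By max-flow min-cut, the minimum cut capacity equals the max flow.
In the residual graph, reachable from Hall: {Hall, C5, C3, Lobby, StairA, C4, StairB}.
Min-cut edges: StairA→C1 (4), C4→Exit (10), StairB→Exit (6); capacity 4 + 10 + 6 = 20.

20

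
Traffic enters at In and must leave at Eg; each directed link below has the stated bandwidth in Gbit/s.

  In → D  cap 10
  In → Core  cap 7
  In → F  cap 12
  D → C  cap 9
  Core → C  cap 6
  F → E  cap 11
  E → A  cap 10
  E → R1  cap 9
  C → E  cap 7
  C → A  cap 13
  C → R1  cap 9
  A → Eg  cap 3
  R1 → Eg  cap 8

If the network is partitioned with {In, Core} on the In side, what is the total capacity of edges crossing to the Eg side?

28

Edges leaving {In, Core}: In→D (10), In→F (12), Core→C (6).
Cut capacity = 10 + 12 + 6 = 28.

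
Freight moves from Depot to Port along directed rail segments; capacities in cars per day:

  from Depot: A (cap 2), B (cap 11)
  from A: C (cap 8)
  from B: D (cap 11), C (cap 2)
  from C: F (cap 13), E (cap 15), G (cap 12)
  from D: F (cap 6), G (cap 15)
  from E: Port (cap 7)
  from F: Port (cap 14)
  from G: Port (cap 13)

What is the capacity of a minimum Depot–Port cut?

13

Augment Depot→A→C→E→Port: bottleneck 2, flow now 2.
Augment Depot→B→C→E→Port: bottleneck 2, flow now 4.
Augment Depot→B→D→F→Port: bottleneck 6, flow now 10.
Augment Depot→B→D→G→Port: bottleneck 3, flow now 13.
No augmenting path remains; maximum flow = 13.
By max-flow min-cut, the minimum cut capacity equals the max flow.
In the residual graph, reachable from Depot: {Depot}.
Min-cut edges: Depot→A (2), Depot→B (11); capacity 2 + 11 = 13.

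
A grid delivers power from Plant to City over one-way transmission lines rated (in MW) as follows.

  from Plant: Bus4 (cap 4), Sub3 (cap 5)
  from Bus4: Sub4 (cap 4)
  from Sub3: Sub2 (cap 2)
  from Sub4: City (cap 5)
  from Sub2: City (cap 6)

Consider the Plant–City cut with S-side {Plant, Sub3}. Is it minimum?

Yes — it is a minimum cut (capacity 6).

Given cut capacity: 4 + 2 = 6.
Augment Plant→Bus4→Sub4→City: bottleneck 4, flow now 4.
Augment Plant→Sub3→Sub2→City: bottleneck 2, flow now 6.
No augmenting path remains; maximum flow = 6.
Cut capacity 6 equals the max flow, so it is a minimum cut.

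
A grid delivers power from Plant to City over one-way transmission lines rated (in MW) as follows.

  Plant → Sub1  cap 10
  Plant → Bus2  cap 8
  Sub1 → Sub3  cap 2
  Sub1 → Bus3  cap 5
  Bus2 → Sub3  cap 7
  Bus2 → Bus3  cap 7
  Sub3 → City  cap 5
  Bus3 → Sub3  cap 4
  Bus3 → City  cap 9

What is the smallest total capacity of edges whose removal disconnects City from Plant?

14

Augment Plant→Sub1→Sub3→City: bottleneck 2, flow now 2.
Augment Plant→Sub1→Bus3→City: bottleneck 5, flow now 7.
Augment Plant→Bus2→Sub3→City: bottleneck 3, flow now 10.
Augment Plant→Bus2→Bus3→City: bottleneck 4, flow now 14.
No augmenting path remains; maximum flow = 14.
By max-flow min-cut, the minimum cut capacity equals the max flow.
In the residual graph, reachable from Plant: {Plant, Sub1, Bus2, Sub3, Bus3}.
Min-cut edges: Sub3→City (5), Bus3→City (9); capacity 5 + 9 = 14.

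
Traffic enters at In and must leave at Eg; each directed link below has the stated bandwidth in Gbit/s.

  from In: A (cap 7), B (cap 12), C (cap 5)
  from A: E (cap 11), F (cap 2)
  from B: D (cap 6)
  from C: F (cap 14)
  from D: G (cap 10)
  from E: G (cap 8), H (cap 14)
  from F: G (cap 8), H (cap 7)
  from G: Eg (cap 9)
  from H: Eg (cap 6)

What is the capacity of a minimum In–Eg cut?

15

Augment In→A→E→G→Eg: bottleneck 7, flow now 7.
Augment In→B→D→G→Eg: bottleneck 2, flow now 9.
Augment In→C→F→H→Eg: bottleneck 5, flow now 14.
Augment In→B→D→G→E→H→Eg: bottleneck 1, flow now 15. (uses reverse residual edge)
No augmenting path remains; maximum flow = 15.
By max-flow min-cut, the minimum cut capacity equals the max flow.
In the residual graph, reachable from In: {In, A, B, C, D, E, F, G, H}.
Min-cut edges: G→Eg (9), H→Eg (6); capacity 9 + 6 = 15.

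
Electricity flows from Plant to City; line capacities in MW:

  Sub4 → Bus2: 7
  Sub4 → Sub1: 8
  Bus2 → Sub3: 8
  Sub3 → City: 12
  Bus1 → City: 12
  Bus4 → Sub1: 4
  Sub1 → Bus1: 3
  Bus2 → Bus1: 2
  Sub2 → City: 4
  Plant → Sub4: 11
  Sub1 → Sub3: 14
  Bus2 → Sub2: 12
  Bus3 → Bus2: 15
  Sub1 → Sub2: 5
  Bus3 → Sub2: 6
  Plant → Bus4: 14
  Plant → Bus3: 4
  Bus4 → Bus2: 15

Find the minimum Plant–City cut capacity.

Augment Plant→Bus3→Sub2→City: bottleneck 4, flow now 4.
Augment Plant→Bus4→Sub1→Bus1→City: bottleneck 3, flow now 7.
Augment Plant→Bus4→Sub1→Sub3→City: bottleneck 1, flow now 8.
Augment Plant→Bus4→Bus2→Bus1→City: bottleneck 2, flow now 10.
Augment Plant→Bus4→Bus2→Sub3→City: bottleneck 8, flow now 18.
Augment Plant→Sub4→Sub1→Sub3→City: bottleneck 3, flow now 21.
No augmenting path remains; maximum flow = 21.
By max-flow min-cut, the minimum cut capacity equals the max flow.
In the residual graph, reachable from Plant: {Plant, Bus4, Bus3, Sub4, Sub1, Bus2, Sub2, Sub3}.
Min-cut edges: Sub1→Bus1 (3), Bus2→Bus1 (2), Sub2→City (4), Sub3→City (12); capacity 3 + 2 + 4 + 12 = 21.

21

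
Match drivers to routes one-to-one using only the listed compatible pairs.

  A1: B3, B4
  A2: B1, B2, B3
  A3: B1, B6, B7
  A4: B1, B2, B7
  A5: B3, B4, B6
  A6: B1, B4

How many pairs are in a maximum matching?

6

Unit-capacity flow: source→left, listed edges, right→sink; max matching = max flow.
Augmenting path A1→B3 (+1); matched 1.
Augmenting path A2→B1 (+1); matched 2.
Augmenting path A3→B6 (+1); matched 3.
Augmenting path A4→B2 (+1); matched 4.
Augmenting path A5→B4 (+1); matched 5.
Augmenting path A6→B1→A2→B2→A4→B7 (+1); matched 6.
No augmenting path remains; maximum matching = 6.
König certificate: {A1, A2, A3, A4, A5, A6} is a vertex cover of size 6 (every listed pair touches it), so no matching can be larger.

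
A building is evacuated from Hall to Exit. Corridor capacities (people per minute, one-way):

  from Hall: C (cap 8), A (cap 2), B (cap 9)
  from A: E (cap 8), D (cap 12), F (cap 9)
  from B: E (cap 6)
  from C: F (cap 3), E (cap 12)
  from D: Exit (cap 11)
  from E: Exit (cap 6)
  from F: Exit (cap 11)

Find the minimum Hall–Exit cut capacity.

11

Augment Hall→A→D→Exit: bottleneck 2, flow now 2.
Augment Hall→B→E→Exit: bottleneck 6, flow now 8.
Augment Hall→C→F→Exit: bottleneck 3, flow now 11.
No augmenting path remains; maximum flow = 11.
By max-flow min-cut, the minimum cut capacity equals the max flow.
In the residual graph, reachable from Hall: {Hall, B, C, E}.
Min-cut edges: Hall→A (2), C→F (3), E→Exit (6); capacity 2 + 3 + 6 = 11.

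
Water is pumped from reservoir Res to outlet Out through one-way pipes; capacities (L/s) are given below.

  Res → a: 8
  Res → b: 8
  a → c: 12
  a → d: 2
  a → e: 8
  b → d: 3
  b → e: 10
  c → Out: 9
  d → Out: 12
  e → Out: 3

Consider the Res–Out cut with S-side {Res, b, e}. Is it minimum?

Given cut capacity: 8 + 3 + 3 = 14.
Augment Res→a→c→Out: bottleneck 8, flow now 8.
Augment Res→b→d→Out: bottleneck 3, flow now 11.
Augment Res→b→e→Out: bottleneck 3, flow now 14.
No augmenting path remains; maximum flow = 14.
Cut capacity 14 equals the max flow, so it is a minimum cut.

Yes — it is a minimum cut (capacity 14).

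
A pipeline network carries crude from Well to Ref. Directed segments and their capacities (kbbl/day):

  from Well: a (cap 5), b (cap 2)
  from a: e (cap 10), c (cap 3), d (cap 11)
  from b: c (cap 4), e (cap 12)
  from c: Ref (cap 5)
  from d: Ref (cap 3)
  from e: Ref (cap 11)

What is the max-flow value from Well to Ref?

Augment Well→a→c→Ref: bottleneck 3, flow now 3.
Augment Well→a→d→Ref: bottleneck 2, flow now 5.
Augment Well→b→c→Ref: bottleneck 2, flow now 7.
No augmenting path remains; maximum flow = 7.
In the residual graph, reachable from Well: {Well}.
Min-cut edges: Well→a (5), Well→b (2); capacity 5 + 2 = 7.
This cut is saturated, so no flow can exceed 7.

7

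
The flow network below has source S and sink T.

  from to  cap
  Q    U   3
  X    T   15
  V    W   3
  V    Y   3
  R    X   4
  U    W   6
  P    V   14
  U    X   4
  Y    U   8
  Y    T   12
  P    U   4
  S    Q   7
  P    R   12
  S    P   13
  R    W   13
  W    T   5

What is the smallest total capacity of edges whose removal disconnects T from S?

Augment S→P→R→W→T: bottleneck 5, flow now 5.
Augment S→P→R→X→T: bottleneck 4, flow now 9.
Augment S→P→U→X→T: bottleneck 4, flow now 13.
Augment S→Q→U→P→V→Y→T: bottleneck 3, flow now 16. (uses reverse residual edge)
No augmenting path remains; maximum flow = 16.
By max-flow min-cut, the minimum cut capacity equals the max flow.
In the residual graph, reachable from S: {S, Q}.
Min-cut edges: S→P (13), Q→U (3); capacity 13 + 3 = 16.

16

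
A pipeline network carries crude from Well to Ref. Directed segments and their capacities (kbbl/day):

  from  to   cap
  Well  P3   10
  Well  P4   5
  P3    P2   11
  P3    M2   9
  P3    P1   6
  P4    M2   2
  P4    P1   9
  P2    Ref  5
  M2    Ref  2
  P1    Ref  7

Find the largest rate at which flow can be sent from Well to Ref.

Augment Well→P3→P2→Ref: bottleneck 5, flow now 5.
Augment Well→P3→M2→Ref: bottleneck 2, flow now 7.
Augment Well→P3→P1→Ref: bottleneck 3, flow now 10.
Augment Well→P4→P1→Ref: bottleneck 4, flow now 14.
No augmenting path remains; maximum flow = 14.
In the residual graph, reachable from Well: {Well, P3, P4, P2, M2, P1}.
Min-cut edges: P2→Ref (5), M2→Ref (2), P1→Ref (7); capacity 5 + 2 + 7 = 14.
This cut is saturated, so no flow can exceed 14.

14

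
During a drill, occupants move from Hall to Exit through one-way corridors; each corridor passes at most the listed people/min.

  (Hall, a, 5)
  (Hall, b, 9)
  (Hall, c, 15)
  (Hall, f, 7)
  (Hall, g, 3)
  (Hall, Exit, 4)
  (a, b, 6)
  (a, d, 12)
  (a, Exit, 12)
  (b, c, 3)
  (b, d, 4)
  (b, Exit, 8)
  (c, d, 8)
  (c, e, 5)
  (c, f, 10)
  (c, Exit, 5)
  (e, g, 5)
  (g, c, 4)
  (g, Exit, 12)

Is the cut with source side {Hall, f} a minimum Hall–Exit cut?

No — its capacity is 36, but the minimum cut has capacity 30.

Given cut capacity: 5 + 9 + 15 + 3 + 4 = 36.
Augment Hall→Exit: bottleneck 4, flow now 4.
Augment Hall→a→Exit: bottleneck 5, flow now 9.
Augment Hall→b→Exit: bottleneck 8, flow now 17.
Augment Hall→c→Exit: bottleneck 5, flow now 22.
Augment Hall→g→Exit: bottleneck 3, flow now 25.
Augment Hall→c→e→g→Exit: bottleneck 5, flow now 30.
No augmenting path remains; maximum flow = 30.
In the residual graph, reachable from Hall: {Hall, b, c, d, f}.
Min-cut edges: Hall→a (5), Hall→g (3), Hall→Exit (4), b→Exit (8), c→e (5), c→Exit (5); capacity 5 + 3 + 4 + 8 + 5 + 5 = 30.
Cut capacity 36 exceeds the max flow 30, so it is not minimum.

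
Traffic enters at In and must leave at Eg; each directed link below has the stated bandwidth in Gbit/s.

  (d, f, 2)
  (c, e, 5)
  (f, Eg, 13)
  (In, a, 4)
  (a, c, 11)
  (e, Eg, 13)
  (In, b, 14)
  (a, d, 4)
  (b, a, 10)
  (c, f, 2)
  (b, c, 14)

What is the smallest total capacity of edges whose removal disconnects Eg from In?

9

Augment In→a→c→e→Eg: bottleneck 4, flow now 4.
Augment In→b→c→e→Eg: bottleneck 1, flow now 5.
Augment In→b→c→f→Eg: bottleneck 2, flow now 7.
Augment In→b→a→d→f→Eg: bottleneck 2, flow now 9.
No augmenting path remains; maximum flow = 9.
By max-flow min-cut, the minimum cut capacity equals the max flow.
In the residual graph, reachable from In: {In, a, b, c, d}.
Min-cut edges: c→e (5), c→f (2), d→f (2); capacity 5 + 2 + 2 = 9.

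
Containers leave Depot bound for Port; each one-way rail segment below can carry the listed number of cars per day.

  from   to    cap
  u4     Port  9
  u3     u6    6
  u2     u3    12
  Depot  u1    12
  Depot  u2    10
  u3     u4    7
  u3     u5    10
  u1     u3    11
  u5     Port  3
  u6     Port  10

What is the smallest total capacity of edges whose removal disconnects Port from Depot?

Augment Depot→u1→u3→u4→Port: bottleneck 7, flow now 7.
Augment Depot→u1→u3→u5→Port: bottleneck 3, flow now 10.
Augment Depot→u1→u3→u6→Port: bottleneck 1, flow now 11.
Augment Depot→u2→u3→u6→Port: bottleneck 5, flow now 16.
No augmenting path remains; maximum flow = 16.
By max-flow min-cut, the minimum cut capacity equals the max flow.
In the residual graph, reachable from Depot: {Depot, u1, u2, u3, u5}.
Min-cut edges: u3→u4 (7), u3→u6 (6), u5→Port (3); capacity 7 + 6 + 3 = 16.

16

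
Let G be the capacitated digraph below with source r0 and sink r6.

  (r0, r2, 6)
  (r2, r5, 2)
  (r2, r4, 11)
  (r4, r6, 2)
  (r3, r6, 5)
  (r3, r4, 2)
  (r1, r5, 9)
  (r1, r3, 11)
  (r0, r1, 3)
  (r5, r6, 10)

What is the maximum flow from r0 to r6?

7

Augment r0→r1→r3→r6: bottleneck 3, flow now 3.
Augment r0→r2→r4→r6: bottleneck 2, flow now 5.
Augment r0→r2→r5→r6: bottleneck 2, flow now 7.
No augmenting path remains; maximum flow = 7.
In the residual graph, reachable from r0: {r0, r2, r4}.
Min-cut edges: r0→r1 (3), r2→r5 (2), r4→r6 (2); capacity 3 + 2 + 2 = 7.
This cut is saturated, so no flow can exceed 7.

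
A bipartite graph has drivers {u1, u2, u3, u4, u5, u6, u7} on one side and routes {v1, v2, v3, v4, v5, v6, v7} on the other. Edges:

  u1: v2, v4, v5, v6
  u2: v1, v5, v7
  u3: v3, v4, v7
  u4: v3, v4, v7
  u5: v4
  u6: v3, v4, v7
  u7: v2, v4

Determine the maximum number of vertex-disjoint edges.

Unit-capacity flow: source→left, listed edges, right→sink; max matching = max flow.
Augmenting path u1→v2 (+1); matched 1.
Augmenting path u2→v1 (+1); matched 2.
Augmenting path u3→v3 (+1); matched 3.
Augmenting path u4→v4 (+1); matched 4.
Augmenting path u6→v7 (+1); matched 5.
Augmenting path u7→v2→u1→v5 (+1); matched 6.
No augmenting path remains; maximum matching = 6.
König certificate: {u1, u2, u7, v3, v4, v7} is a vertex cover of size 6 (every listed pair touches it), so no matching can be larger.

6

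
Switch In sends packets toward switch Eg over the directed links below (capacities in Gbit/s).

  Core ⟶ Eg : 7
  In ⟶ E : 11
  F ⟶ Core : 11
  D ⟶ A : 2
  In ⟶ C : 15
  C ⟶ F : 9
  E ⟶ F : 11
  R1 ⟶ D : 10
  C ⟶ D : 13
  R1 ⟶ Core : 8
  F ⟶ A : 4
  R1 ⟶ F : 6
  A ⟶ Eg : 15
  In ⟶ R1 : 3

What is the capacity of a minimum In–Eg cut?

13

Augment In→R1→Core→Eg: bottleneck 3, flow now 3.
Augment In→E→F→A→Eg: bottleneck 4, flow now 7.
Augment In→E→F→Core→Eg: bottleneck 4, flow now 11.
Augment In→C→D→A→Eg: bottleneck 2, flow now 13.
No augmenting path remains; maximum flow = 13.
By max-flow min-cut, the minimum cut capacity equals the max flow.
In the residual graph, reachable from In: {In, R1, E, C, F, D, Core}.
Min-cut edges: F→A (4), D→A (2), Core→Eg (7); capacity 4 + 2 + 7 = 13.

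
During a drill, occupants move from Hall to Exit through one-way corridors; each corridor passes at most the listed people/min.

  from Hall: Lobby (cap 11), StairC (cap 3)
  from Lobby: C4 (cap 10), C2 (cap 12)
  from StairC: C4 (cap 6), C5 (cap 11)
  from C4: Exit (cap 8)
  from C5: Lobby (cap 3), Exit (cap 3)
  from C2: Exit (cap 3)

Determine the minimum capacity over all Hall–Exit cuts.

14

Augment Hall→Lobby→C4→Exit: bottleneck 8, flow now 8.
Augment Hall→Lobby→C2→Exit: bottleneck 3, flow now 11.
Augment Hall→StairC→C5→Exit: bottleneck 3, flow now 14.
No augmenting path remains; maximum flow = 14.
By max-flow min-cut, the minimum cut capacity equals the max flow.
In the residual graph, reachable from Hall: {Hall}.
Min-cut edges: Hall→Lobby (11), Hall→StairC (3); capacity 11 + 3 = 14.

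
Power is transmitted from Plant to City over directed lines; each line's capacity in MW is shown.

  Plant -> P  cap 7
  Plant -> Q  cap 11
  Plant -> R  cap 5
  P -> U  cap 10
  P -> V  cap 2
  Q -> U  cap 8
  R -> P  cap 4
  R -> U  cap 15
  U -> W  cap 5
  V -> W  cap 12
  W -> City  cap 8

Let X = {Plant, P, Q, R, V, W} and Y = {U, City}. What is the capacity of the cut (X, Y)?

41

Edges leaving {Plant, P, Q, R, V, W}: P→U (10), Q→U (8), R→U (15), W→City (8).
Cut capacity = 10 + 8 + 15 + 8 = 41.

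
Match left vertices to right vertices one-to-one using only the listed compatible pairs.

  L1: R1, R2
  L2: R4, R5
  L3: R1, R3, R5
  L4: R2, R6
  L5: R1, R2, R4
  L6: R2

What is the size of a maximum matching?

6

Unit-capacity flow: source→left, listed edges, right→sink; max matching = max flow.
Augmenting path L1→R1 (+1); matched 1.
Augmenting path L2→R4 (+1); matched 2.
Augmenting path L3→R3 (+1); matched 3.
Augmenting path L4→R2 (+1); matched 4.
Augmenting path L5→R2→L4→R6 (+1); matched 5.
Augmenting path L6→R2→L5→R4→L2→R5 (+1); matched 6.
No augmenting path remains; maximum matching = 6.
König certificate: {L1, L2, L3, L4, L5, L6} is a vertex cover of size 6 (every listed pair touches it), so no matching can be larger.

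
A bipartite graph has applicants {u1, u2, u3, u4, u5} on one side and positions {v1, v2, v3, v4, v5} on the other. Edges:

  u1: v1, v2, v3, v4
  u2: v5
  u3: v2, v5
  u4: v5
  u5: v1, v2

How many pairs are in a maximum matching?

Unit-capacity flow: source→left, listed edges, right→sink; max matching = max flow.
Augmenting path u1→v1 (+1); matched 1.
Augmenting path u2→v5 (+1); matched 2.
Augmenting path u3→v2 (+1); matched 3.
Augmenting path u5→v1→u1→v3 (+1); matched 4.
No augmenting path remains; maximum matching = 4.
König certificate: {u1, u3, u5, v5} is a vertex cover of size 4 (every listed pair touches it), so no matching can be larger.

4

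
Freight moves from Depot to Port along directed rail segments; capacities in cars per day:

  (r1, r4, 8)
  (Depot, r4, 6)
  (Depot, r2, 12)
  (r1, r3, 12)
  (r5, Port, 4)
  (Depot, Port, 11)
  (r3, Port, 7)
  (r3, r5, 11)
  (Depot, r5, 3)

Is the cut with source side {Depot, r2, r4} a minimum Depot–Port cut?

Given cut capacity: 3 + 11 = 14.
Augment Depot→Port: bottleneck 11, flow now 11.
Augment Depot→r5→Port: bottleneck 3, flow now 14.
No augmenting path remains; maximum flow = 14.
Cut capacity 14 equals the max flow, so it is a minimum cut.

Yes — it is a minimum cut (capacity 14).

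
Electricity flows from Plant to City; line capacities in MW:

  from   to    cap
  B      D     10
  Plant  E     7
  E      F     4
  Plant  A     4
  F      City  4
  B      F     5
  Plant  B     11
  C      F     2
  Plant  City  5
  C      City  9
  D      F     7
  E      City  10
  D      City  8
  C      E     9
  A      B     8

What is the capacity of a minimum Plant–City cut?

24

Augment Plant→City: bottleneck 5, flow now 5.
Augment Plant→E→City: bottleneck 7, flow now 12.
Augment Plant→B→D→City: bottleneck 8, flow now 20.
Augment Plant→B→F→City: bottleneck 3, flow now 23.
Augment Plant→A→B→F→City: bottleneck 1, flow now 24.
No augmenting path remains; maximum flow = 24.
By max-flow min-cut, the minimum cut capacity equals the max flow.
In the residual graph, reachable from Plant: {Plant, A, B, D, F}.
Min-cut edges: Plant→E (7), Plant→City (5), D→City (8), F→City (4); capacity 7 + 5 + 8 + 4 = 24.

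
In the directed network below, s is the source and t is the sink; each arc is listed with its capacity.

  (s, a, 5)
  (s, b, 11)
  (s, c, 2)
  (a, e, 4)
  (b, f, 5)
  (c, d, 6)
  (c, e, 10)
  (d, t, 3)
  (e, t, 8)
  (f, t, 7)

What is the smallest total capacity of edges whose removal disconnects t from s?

Augment s→a→e→t: bottleneck 4, flow now 4.
Augment s→b→f→t: bottleneck 5, flow now 9.
Augment s→c→d→t: bottleneck 2, flow now 11.
No augmenting path remains; maximum flow = 11.
By max-flow min-cut, the minimum cut capacity equals the max flow.
In the residual graph, reachable from s: {s, a, b}.
Min-cut edges: s→c (2), a→e (4), b→f (5); capacity 2 + 4 + 5 = 11.

11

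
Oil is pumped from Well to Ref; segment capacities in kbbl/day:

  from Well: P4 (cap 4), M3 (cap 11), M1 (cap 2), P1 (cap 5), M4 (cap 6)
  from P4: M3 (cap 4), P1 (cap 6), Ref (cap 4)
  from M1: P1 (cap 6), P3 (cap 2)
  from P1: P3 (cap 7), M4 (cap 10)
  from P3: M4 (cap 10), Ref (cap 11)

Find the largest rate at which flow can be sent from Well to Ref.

Augment Well→P4→Ref: bottleneck 4, flow now 4.
Augment Well→M1→P3→Ref: bottleneck 2, flow now 6.
Augment Well→P1→P3→Ref: bottleneck 5, flow now 11.
No augmenting path remains; maximum flow = 11.
In the residual graph, reachable from Well: {Well, M3, M4}.
Min-cut edges: Well→P4 (4), Well→M1 (2), Well→P1 (5); capacity 4 + 2 + 5 = 11.
This cut is saturated, so no flow can exceed 11.

11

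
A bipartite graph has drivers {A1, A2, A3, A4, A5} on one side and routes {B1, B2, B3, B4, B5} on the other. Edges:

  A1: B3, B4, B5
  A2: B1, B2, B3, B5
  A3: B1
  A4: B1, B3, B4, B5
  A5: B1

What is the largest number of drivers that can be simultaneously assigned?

4

Unit-capacity flow: source→left, listed edges, right→sink; max matching = max flow.
Augmenting path A1→B3 (+1); matched 1.
Augmenting path A2→B1 (+1); matched 2.
Augmenting path A4→B4 (+1); matched 3.
Augmenting path A3→B1→A2→B2 (+1); matched 4.
No augmenting path remains; maximum matching = 4.
König certificate: {A1, A2, A4, B1} is a vertex cover of size 4 (every listed pair touches it), so no matching can be larger.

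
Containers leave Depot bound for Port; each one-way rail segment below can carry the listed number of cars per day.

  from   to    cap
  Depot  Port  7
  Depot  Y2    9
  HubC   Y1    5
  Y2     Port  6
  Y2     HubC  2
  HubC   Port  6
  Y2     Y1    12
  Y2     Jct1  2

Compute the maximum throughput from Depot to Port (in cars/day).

15

Augment Depot→Port: bottleneck 7, flow now 7.
Augment Depot→Y2→Port: bottleneck 6, flow now 13.
Augment Depot→Y2→HubC→Port: bottleneck 2, flow now 15.
No augmenting path remains; maximum flow = 15.
In the residual graph, reachable from Depot: {Depot, Y2, Jct1, Y1}.
Min-cut edges: Depot→Port (7), Y2→HubC (2), Y2→Port (6); capacity 7 + 2 + 6 = 15.
This cut is saturated, so no flow can exceed 15.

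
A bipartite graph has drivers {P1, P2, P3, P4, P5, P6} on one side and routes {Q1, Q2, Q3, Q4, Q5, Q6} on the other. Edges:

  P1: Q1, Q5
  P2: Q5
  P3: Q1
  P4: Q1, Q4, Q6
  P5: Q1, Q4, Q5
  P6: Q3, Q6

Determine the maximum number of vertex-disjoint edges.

Unit-capacity flow: source→left, listed edges, right→sink; max matching = max flow.
Augmenting path P1→Q1 (+1); matched 1.
Augmenting path P2→Q5 (+1); matched 2.
Augmenting path P4→Q4 (+1); matched 3.
Augmenting path P6→Q3 (+1); matched 4.
Augmenting path P5→Q4→P4→Q6 (+1); matched 5.
No augmenting path remains; maximum matching = 5.
König certificate: {P4, P5, P6, Q1, Q5} is a vertex cover of size 5 (every listed pair touches it), so no matching can be larger.

5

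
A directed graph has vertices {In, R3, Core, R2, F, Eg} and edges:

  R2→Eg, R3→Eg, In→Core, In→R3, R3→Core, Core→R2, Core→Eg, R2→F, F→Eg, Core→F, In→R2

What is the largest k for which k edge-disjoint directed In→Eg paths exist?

3

Assign every edge capacity 1; by Menger, the answer equals the max flow.
Path In→R3→Eg (+1); total 1.
Path In→Core→Eg (+1); total 2.
Path In→R2→Eg (+1); total 3.
No residual In→Eg path; max flow = 3.
Certifying cut of size 3: {In→Core, In→R2, In→R3}.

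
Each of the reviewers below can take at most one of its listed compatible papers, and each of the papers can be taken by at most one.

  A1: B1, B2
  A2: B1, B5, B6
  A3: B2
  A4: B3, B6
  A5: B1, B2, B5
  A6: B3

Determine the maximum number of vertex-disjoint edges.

Unit-capacity flow: source→left, listed edges, right→sink; max matching = max flow.
Augmenting path A1→B1 (+1); matched 1.
Augmenting path A2→B5 (+1); matched 2.
Augmenting path A3→B2 (+1); matched 3.
Augmenting path A4→B3 (+1); matched 4.
Augmenting path A5→B5→A2→B6 (+1); matched 5.
No augmenting path remains; maximum matching = 5.
König certificate: {B1, B2, B3, B5, B6} is a vertex cover of size 5 (every listed pair touches it), so no matching can be larger.

5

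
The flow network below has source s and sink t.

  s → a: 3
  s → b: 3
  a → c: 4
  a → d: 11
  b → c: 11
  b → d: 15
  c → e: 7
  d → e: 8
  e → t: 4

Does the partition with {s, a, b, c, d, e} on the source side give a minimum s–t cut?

Given cut capacity: 4 = 4.
Augment s→a→c→e→t: bottleneck 3, flow now 3.
Augment s→b→c→e→t: bottleneck 1, flow now 4.
No augmenting path remains; maximum flow = 4.
Cut capacity 4 equals the max flow, so it is a minimum cut.

Yes — it is a minimum cut (capacity 4).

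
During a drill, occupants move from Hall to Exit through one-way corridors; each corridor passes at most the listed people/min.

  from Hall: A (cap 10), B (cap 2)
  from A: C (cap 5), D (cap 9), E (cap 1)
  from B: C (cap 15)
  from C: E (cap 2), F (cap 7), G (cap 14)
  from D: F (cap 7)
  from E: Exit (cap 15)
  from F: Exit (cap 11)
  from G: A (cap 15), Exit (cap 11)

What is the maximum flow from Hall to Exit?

Augment Hall→A→E→Exit: bottleneck 1, flow now 1.
Augment Hall→A→C→E→Exit: bottleneck 2, flow now 3.
Augment Hall→A→C→F→Exit: bottleneck 3, flow now 6.
Augment Hall→A→D→F→Exit: bottleneck 4, flow now 10.
Augment Hall→B→C→F→Exit: bottleneck 2, flow now 12.
No augmenting path remains; maximum flow = 12.
In the residual graph, reachable from Hall: {Hall}.
Min-cut edges: Hall→A (10), Hall→B (2); capacity 10 + 2 = 12.
This cut is saturated, so no flow can exceed 12.

12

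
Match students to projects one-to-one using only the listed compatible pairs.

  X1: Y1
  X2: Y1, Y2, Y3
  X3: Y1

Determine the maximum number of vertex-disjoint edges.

Unit-capacity flow: source→left, listed edges, right→sink; max matching = max flow.
Augmenting path X1→Y1 (+1); matched 1.
Augmenting path X2→Y2 (+1); matched 2.
No augmenting path remains; maximum matching = 2.
König certificate: {X2, Y1} is a vertex cover of size 2 (every listed pair touches it), so no matching can be larger.

2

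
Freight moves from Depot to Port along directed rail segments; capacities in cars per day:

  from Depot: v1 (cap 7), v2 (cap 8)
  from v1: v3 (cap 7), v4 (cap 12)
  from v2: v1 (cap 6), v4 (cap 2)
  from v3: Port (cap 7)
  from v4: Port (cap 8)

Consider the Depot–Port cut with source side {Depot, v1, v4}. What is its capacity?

23

Edges leaving {Depot, v1, v4}: Depot→v2 (8), v1→v3 (7), v4→Port (8).
Cut capacity = 8 + 7 + 8 = 23.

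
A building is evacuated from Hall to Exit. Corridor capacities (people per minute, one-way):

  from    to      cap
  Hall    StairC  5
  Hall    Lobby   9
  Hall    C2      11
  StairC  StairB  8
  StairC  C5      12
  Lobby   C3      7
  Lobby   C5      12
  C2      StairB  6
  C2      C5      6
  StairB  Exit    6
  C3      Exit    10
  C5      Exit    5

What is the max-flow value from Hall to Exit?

Augment Hall→StairC→StairB→Exit: bottleneck 5, flow now 5.
Augment Hall→Lobby→C3→Exit: bottleneck 7, flow now 12.
Augment Hall→Lobby→C5→Exit: bottleneck 2, flow now 14.
Augment Hall→C2→StairB→Exit: bottleneck 1, flow now 15.
Augment Hall→C2→C5→Exit: bottleneck 3, flow now 18.
No augmenting path remains; maximum flow = 18.
In the residual graph, reachable from Hall: {Hall, StairC, Lobby, C2, StairB, C5}.
Min-cut edges: Lobby→C3 (7), StairB→Exit (6), C5→Exit (5); capacity 7 + 6 + 5 = 18.
This cut is saturated, so no flow can exceed 18.

18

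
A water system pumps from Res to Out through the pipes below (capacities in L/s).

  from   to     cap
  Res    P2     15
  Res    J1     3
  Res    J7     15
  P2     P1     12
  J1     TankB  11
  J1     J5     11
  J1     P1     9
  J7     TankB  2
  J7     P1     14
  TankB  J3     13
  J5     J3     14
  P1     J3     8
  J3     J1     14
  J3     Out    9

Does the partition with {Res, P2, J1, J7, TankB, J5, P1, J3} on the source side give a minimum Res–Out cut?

Yes — it is a minimum cut (capacity 9).

Given cut capacity: 9 = 9.
Augment Res→P2→P1→J3→Out: bottleneck 8, flow now 8.
Augment Res→J1→TankB→J3→Out: bottleneck 1, flow now 9.
No augmenting path remains; maximum flow = 9.
Cut capacity 9 equals the max flow, so it is a minimum cut.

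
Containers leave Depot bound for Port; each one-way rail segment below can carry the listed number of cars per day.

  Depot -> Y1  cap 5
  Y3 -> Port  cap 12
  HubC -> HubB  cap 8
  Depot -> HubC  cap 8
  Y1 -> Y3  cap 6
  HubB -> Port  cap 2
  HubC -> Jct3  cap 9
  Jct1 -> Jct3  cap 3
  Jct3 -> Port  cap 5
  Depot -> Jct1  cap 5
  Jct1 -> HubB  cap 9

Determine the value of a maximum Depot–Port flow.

12

Augment Depot→Jct1→HubB→Port: bottleneck 2, flow now 2.
Augment Depot→Jct1→Jct3→Port: bottleneck 3, flow now 5.
Augment Depot→HubC→Jct3→Port: bottleneck 2, flow now 7.
Augment Depot→Y1→Y3→Port: bottleneck 5, flow now 12.
No augmenting path remains; maximum flow = 12.
In the residual graph, reachable from Depot: {Depot, Jct1, HubC, HubB, Jct3}.
Min-cut edges: Depot→Y1 (5), HubB→Port (2), Jct3→Port (5); capacity 5 + 2 + 5 = 12.
This cut is saturated, so no flow can exceed 12.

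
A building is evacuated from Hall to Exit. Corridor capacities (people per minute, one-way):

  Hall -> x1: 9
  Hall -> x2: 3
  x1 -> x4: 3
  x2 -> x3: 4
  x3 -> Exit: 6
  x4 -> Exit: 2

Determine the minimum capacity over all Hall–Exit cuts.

5

Augment Hall→x1→x4→Exit: bottleneck 2, flow now 2.
Augment Hall→x2→x3→Exit: bottleneck 3, flow now 5.
No augmenting path remains; maximum flow = 5.
By max-flow min-cut, the minimum cut capacity equals the max flow.
In the residual graph, reachable from Hall: {Hall, x1, x4}.
Min-cut edges: Hall→x2 (3), x4→Exit (2); capacity 3 + 2 = 5.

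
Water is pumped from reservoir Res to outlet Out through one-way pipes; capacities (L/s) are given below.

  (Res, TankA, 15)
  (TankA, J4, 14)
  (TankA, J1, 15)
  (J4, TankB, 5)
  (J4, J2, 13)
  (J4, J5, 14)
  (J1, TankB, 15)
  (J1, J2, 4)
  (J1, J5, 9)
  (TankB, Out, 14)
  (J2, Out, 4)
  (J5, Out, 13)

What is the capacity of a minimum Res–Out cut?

15

Augment Res→TankA→J4→TankB→Out: bottleneck 5, flow now 5.
Augment Res→TankA→J4→J2→Out: bottleneck 4, flow now 9.
Augment Res→TankA→J4→J5→Out: bottleneck 5, flow now 14.
Augment Res→TankA→J1→TankB→Out: bottleneck 1, flow now 15.
No augmenting path remains; maximum flow = 15.
By max-flow min-cut, the minimum cut capacity equals the max flow.
In the residual graph, reachable from Res: {Res}.
Min-cut edges: Res→TankA (15); capacity 15 = 15.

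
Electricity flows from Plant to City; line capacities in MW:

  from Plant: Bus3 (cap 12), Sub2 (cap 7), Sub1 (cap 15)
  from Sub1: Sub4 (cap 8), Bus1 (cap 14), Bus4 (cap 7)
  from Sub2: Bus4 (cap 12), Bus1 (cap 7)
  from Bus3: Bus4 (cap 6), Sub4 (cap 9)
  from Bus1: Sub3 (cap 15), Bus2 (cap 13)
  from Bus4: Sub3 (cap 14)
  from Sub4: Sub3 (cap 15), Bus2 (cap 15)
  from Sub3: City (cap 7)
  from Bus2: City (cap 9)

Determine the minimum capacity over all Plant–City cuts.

Augment Plant→Sub1→Bus1→Sub3→City: bottleneck 7, flow now 7.
Augment Plant→Sub1→Bus1→Bus2→City: bottleneck 7, flow now 14.
Augment Plant→Sub1→Sub4→Bus2→City: bottleneck 1, flow now 15.
Augment Plant→Sub2→Bus1→Bus2→City: bottleneck 1, flow now 16.
No augmenting path remains; maximum flow = 16.
By max-flow min-cut, the minimum cut capacity equals the max flow.
In the residual graph, reachable from Plant: {Plant, Sub1, Sub2, Bus3, Bus1, Bus4, Sub4, Sub3, Bus2}.
Min-cut edges: Sub3→City (7), Bus2→City (9); capacity 7 + 9 = 16.

16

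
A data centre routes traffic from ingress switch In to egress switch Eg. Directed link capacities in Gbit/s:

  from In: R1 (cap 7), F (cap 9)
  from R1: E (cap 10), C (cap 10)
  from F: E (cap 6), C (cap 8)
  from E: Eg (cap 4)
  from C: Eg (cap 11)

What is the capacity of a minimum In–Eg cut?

15

Augment In→R1→E→Eg: bottleneck 4, flow now 4.
Augment In→R1→C→Eg: bottleneck 3, flow now 7.
Augment In→F→C→Eg: bottleneck 8, flow now 15.
No augmenting path remains; maximum flow = 15.
By max-flow min-cut, the minimum cut capacity equals the max flow.
In the residual graph, reachable from In: {In, R1, F, E, C}.
Min-cut edges: E→Eg (4), C→Eg (11); capacity 4 + 11 = 15.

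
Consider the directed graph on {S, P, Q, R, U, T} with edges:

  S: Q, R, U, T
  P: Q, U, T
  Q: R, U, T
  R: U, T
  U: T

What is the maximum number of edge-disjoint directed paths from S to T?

Assign every edge capacity 1; by Menger, the answer equals the max flow.
Path S→T (+1); total 1.
Path S→Q→T (+1); total 2.
Path S→R→T (+1); total 3.
Path S→U→T (+1); total 4.
No residual S→T path; max flow = 4.
Certifying cut of size 4: {S→Q, S→R, S→T, S→U}.

4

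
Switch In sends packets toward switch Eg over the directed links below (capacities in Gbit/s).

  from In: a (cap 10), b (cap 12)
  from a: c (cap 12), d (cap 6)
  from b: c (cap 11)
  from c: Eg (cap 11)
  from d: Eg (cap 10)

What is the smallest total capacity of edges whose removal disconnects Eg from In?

17

Augment In→a→c→Eg: bottleneck 10, flow now 10.
Augment In→b→c→Eg: bottleneck 1, flow now 11.
Augment In→b→c→a→d→Eg: bottleneck 6, flow now 17. (uses reverse residual edge)
No augmenting path remains; maximum flow = 17.
By max-flow min-cut, the minimum cut capacity equals the max flow.
In the residual graph, reachable from In: {In, a, b, c}.
Min-cut edges: a→d (6), c→Eg (11); capacity 6 + 11 = 17.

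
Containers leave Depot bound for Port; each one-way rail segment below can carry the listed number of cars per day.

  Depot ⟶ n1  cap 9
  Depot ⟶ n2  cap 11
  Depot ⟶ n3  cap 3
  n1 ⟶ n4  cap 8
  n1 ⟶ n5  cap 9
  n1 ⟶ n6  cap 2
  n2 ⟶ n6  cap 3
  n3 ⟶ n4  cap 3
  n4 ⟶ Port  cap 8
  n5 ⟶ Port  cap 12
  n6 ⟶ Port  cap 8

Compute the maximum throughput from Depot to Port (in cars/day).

15

Augment Depot→n1→n4→Port: bottleneck 8, flow now 8.
Augment Depot→n1→n5→Port: bottleneck 1, flow now 9.
Augment Depot→n2→n6→Port: bottleneck 3, flow now 12.
Augment Depot→n3→n4→n1→n5→Port: bottleneck 3, flow now 15. (uses reverse residual edge)
No augmenting path remains; maximum flow = 15.
In the residual graph, reachable from Depot: {Depot, n2}.
Min-cut edges: Depot→n1 (9), Depot→n3 (3), n2→n6 (3); capacity 9 + 3 + 3 = 15.
This cut is saturated, so no flow can exceed 15.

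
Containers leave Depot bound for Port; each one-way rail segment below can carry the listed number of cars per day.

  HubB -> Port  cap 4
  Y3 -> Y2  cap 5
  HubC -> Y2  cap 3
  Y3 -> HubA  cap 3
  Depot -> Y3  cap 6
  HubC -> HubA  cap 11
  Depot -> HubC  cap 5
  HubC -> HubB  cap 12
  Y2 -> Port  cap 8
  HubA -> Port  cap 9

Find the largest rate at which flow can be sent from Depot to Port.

Augment Depot→HubC→HubB→Port: bottleneck 4, flow now 4.
Augment Depot→HubC→HubA→Port: bottleneck 1, flow now 5.
Augment Depot→Y3→HubA→Port: bottleneck 3, flow now 8.
Augment Depot→Y3→Y2→Port: bottleneck 3, flow now 11.
No augmenting path remains; maximum flow = 11.
In the residual graph, reachable from Depot: {Depot}.
Min-cut edges: Depot→HubC (5), Depot→Y3 (6); capacity 5 + 6 = 11.
This cut is saturated, so no flow can exceed 11.

11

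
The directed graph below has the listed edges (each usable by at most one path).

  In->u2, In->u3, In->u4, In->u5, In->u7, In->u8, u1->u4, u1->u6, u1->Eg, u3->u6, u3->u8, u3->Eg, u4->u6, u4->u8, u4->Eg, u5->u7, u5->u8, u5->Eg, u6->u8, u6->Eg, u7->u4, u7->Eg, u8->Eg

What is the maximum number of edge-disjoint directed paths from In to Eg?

Assign every edge capacity 1; by Menger, the answer equals the max flow.
Path In→u3→Eg (+1); total 1.
Path In→u4→Eg (+1); total 2.
Path In→u5→Eg (+1); total 3.
Path In→u7→Eg (+1); total 4.
Path In→u8→Eg (+1); total 5.
No residual In→Eg path; max flow = 5.
Certifying cut of size 5: {In→u3, In→u4, In→u5, In→u7, In→u8}.

5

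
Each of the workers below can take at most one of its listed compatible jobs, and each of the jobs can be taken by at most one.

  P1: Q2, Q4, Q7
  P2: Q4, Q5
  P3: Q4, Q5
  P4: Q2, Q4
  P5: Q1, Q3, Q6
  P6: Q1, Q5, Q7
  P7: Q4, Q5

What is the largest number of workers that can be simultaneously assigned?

6

Unit-capacity flow: source→left, listed edges, right→sink; max matching = max flow.
Augmenting path P1→Q2 (+1); matched 1.
Augmenting path P2→Q4 (+1); matched 2.
Augmenting path P3→Q5 (+1); matched 3.
Augmenting path P5→Q1 (+1); matched 4.
Augmenting path P6→Q7 (+1); matched 5.
Augmenting path P4→Q2→P1→Q7→P6→Q1→P5→Q3 (+1); matched 6.
No augmenting path remains; maximum matching = 6.
König certificate: {P1, P4, P5, P6, Q4, Q5} is a vertex cover of size 6 (every listed pair touches it), so no matching can be larger.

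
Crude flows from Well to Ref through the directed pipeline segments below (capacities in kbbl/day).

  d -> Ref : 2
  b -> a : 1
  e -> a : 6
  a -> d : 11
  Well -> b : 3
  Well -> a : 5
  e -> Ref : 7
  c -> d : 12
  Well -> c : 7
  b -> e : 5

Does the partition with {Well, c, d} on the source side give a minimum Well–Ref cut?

Given cut capacity: 5 + 3 + 2 = 10.
Augment Well→a→d→Ref: bottleneck 2, flow now 2.
Augment Well→b→e→Ref: bottleneck 3, flow now 5.
No augmenting path remains; maximum flow = 5.
In the residual graph, reachable from Well: {Well, a, c, d}.
Min-cut edges: Well→b (3), d→Ref (2); capacity 3 + 2 = 5.
Cut capacity 10 exceeds the max flow 5, so it is not minimum.

No — its capacity is 10, but the minimum cut has capacity 5.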